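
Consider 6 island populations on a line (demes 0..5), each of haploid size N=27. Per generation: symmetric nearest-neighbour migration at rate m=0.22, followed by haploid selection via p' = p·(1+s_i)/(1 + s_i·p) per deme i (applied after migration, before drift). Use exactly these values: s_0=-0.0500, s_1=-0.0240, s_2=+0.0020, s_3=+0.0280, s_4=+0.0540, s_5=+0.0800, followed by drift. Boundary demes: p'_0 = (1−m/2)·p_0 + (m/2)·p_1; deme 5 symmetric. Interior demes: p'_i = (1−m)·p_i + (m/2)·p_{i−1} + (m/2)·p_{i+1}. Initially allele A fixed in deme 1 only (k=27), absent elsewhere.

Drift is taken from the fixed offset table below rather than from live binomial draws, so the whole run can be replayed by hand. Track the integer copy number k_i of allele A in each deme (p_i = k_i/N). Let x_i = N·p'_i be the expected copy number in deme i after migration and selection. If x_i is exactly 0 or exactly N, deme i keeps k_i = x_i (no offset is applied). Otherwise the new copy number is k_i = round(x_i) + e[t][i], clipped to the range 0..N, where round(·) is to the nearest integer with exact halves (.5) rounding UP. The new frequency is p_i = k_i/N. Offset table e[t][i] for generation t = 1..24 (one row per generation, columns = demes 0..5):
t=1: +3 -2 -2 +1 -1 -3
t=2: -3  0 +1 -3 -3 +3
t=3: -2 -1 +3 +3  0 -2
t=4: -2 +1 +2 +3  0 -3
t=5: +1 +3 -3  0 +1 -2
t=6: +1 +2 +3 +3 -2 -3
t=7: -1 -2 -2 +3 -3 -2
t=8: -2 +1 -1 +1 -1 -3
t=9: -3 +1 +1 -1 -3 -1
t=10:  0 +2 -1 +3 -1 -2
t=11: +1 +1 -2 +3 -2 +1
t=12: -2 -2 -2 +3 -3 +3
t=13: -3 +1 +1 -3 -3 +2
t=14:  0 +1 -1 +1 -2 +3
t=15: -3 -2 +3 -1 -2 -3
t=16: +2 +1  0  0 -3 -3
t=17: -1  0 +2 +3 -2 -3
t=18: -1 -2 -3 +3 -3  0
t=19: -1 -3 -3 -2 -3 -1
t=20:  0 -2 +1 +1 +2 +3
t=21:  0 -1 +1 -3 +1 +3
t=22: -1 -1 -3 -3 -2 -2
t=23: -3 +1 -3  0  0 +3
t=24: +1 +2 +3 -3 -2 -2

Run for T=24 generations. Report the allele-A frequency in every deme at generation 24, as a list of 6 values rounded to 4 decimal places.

[0.0370, 0.1111, 0.1111, 0.0000, 0.0000, 0.0741]

t=0: k=[0 27 0 0 0 0]
t=1: x=[2.8371 20.9467 2.9753 0.0000 0.0000 0.0000] k=[6 19 1 0 0 0]
t=2: x=[7.1570 15.4297 2.8751 0.1131 0.0000 0.0000] k=[4 15 4 0 0 0]
t=3: x=[4.9977 12.4169 4.7779 0.4521 0.0000 0.0000] k=[3 11 8 3 0 0]
t=4: x=[3.7127 9.6389 7.7911 3.2991 0.3476 0.0000] k=[2 11 10 6 0 0]
t=5: x=[2.8563 9.7482 9.6824 5.9064 0.6947 0.0000] k=[4 13 7 6 2 0]
t=6: x=[4.7847 11.1905 7.5609 5.7947 2.3295 0.2374] k=[6 13 11 9 0 0]
t=7: x=[6.5132 11.8482 11.0130 8.3888 1.0414 0.0000] k=[6 10 9 11 0 0]
t=8: x=[6.1918 9.3013 9.3422 9.7413 1.2723 0.0000] k=[4 10 8 11 0 0]
t=9: x=[4.4655 8.9739 8.5617 9.6304 1.2723 0.0000] k=[1 10 10 9 0 0]
t=10: x=[1.8975 8.8648 9.9025 8.2777 1.0414 0.0000] k=[2 11 9 11 0 0]
t=11: x=[2.8563 9.6389 9.4523 9.7413 1.2723 0.0000] k=[4 11 7 13 0 0]
t=12: x=[4.5719 9.6389 8.1113 11.0900 1.5029 0.0000] k=[3 8 6 14 0 0]
t=13: x=[3.3948 7.1021 7.1105 11.7630 1.6182 0.0000] k=[0 8 8 9 0 0]
t=14: x=[0.8374 6.9934 8.1213 8.0552 1.0414 0.0000] k=[1 8 7 9 0 0]
t=15: x=[1.6870 6.9934 7.3407 7.9439 1.0414 0.0000] k=[0 5 10 7 0 0]
t=16: x=[0.5230 4.9018 9.1321 6.6981 0.8103 0.0000] k=[3 6 9 7 0 0]
t=17: x=[3.1831 5.8874 8.4616 6.5865 0.8103 0.0000] k=[2 6 10 10 0 0]
t=18: x=[2.3285 5.8874 9.5723 9.0655 1.1569 0.0000] k=[1 4 7 12 0 0]
t=19: x=[1.2666 3.9179 7.2306 10.3054 1.3876 0.0000] k=[0 1 4 8 0 0]
t=20: x=[0.1045 1.1920 4.1170 6.8198 0.9259 0.0000] k=[0 0 5 8 3 0]
t=21: x=[0.0000 0.5371 4.7879 7.2657 3.3722 0.3561] k=[0 0 6 4 4 3]
t=22: x=[0.0000 0.6445 5.1283 4.3193 4.0684 3.3281] k=[0 0 2 1 2 1]
t=23: x=[0.0000 0.2148 1.6731 1.2526 1.8695 1.1949] k=[0 1 0 1 2 4]
t=24: x=[0.1045 0.7618 0.2204 1.0269 2.2146 4.0372] k=[1 3 3 0 0 2]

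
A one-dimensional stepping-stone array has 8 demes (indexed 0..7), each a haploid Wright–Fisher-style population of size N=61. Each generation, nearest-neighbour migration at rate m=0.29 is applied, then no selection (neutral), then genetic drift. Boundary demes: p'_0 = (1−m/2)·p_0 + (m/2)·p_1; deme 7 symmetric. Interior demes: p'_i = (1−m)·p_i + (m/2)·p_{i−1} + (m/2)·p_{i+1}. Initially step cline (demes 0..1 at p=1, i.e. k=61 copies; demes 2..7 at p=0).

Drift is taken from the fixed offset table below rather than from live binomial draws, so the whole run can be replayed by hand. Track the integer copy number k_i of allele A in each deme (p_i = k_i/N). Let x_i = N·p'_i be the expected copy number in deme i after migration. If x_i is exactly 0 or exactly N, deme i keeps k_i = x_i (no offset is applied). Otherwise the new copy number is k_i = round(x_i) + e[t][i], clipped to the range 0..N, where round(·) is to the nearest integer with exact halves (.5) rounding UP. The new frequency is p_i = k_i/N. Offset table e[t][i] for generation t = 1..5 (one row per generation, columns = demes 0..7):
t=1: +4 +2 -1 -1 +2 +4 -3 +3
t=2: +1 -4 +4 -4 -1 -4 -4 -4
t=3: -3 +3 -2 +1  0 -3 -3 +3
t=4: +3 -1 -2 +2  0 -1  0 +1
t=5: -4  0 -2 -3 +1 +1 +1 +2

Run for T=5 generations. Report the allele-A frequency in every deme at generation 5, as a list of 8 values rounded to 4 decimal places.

t=0: k=[61 61 0 0 0 0 0 0]
t=1: x=[61.0000 52.1550 8.8450 0.0000 0.0000 0.0000 0.0000 0.0000] k=[61 54 8 0 0 0 0 0]
t=2: x=[59.9850 48.3450 13.5100 1.1600 0.0000 0.0000 0.0000 0.0000] k=[61 44 18 0 0 0 0 0]
t=3: x=[58.5350 42.6950 19.1600 2.6100 0.0000 0.0000 0.0000 0.0000] k=[56 46 17 4 0 0 0 0]
t=4: x=[54.5500 43.2450 19.3200 5.3050 0.5800 0.0000 0.0000 0.0000] k=[58 42 17 7 1 0 0 0]
t=5: x=[55.6800 40.6950 19.1750 7.5800 1.7250 0.1450 0.0000 0.0000] k=[52 41 17 5 3 1 0 0]

[0.8525, 0.6721, 0.2787, 0.0820, 0.0492, 0.0164, 0.0000, 0.0000]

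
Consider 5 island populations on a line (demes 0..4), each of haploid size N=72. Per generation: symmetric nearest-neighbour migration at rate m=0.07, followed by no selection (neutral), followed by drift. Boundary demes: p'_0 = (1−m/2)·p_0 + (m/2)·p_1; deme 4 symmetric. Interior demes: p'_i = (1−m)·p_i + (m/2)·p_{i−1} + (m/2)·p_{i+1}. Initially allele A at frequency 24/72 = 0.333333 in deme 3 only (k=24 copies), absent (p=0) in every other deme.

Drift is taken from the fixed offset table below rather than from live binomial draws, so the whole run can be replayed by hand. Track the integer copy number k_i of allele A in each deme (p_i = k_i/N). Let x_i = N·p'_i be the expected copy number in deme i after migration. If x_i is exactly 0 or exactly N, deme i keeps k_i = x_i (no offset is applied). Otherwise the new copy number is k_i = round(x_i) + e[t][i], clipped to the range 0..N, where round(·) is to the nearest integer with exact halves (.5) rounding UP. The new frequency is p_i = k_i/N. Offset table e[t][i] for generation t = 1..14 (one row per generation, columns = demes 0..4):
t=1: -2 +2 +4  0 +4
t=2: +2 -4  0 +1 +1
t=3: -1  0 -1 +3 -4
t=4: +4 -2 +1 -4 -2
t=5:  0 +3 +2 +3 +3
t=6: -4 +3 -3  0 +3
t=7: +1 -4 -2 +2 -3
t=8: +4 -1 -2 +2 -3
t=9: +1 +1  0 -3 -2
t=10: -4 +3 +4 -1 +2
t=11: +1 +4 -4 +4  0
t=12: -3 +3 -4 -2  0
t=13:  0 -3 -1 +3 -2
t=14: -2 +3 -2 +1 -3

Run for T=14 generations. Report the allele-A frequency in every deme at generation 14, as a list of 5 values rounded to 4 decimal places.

[0.0000, 0.1389, 0.0000, 0.2500, 0.0139]

t=0: k=[0 0 0 24 0]
t=1: x=[0.0000 0.0000 0.8400 22.3200 0.8400] k=[0 0 5 22 5]
t=2: x=[0.0000 0.1750 5.4200 20.8100 5.5950] k=[0 0 5 22 7]
t=3: x=[0.0000 0.1750 5.4200 20.8800 7.5250] k=[0 0 4 24 4]
t=4: x=[0.0000 0.1400 4.5600 22.6000 4.7000] k=[0 0 6 19 3]
t=5: x=[0.0000 0.2100 6.2450 17.9850 3.5600] k=[0 3 8 21 7]
t=6: x=[0.1050 3.0700 8.2800 20.0550 7.4900] k=[0 6 5 20 10]
t=7: x=[0.2100 5.7550 5.5600 19.1250 10.3500] k=[1 2 4 21 7]
t=8: x=[1.0350 2.0350 4.5250 19.9150 7.4900] k=[5 1 3 22 4]
t=9: x=[4.8600 1.2100 3.5950 20.7050 4.6300] k=[6 2 4 18 3]
t=10: x=[5.8600 2.2100 4.4200 16.9850 3.5250] k=[2 5 8 16 6]
t=11: x=[2.1050 5.0000 8.1750 15.3700 6.3500] k=[3 9 4 19 6]
t=12: x=[3.2100 8.6150 4.7000 18.0200 6.4550] k=[0 12 1 16 6]
t=13: x=[0.4200 11.1950 1.9100 15.1250 6.3500] k=[0 8 1 18 4]
t=14: x=[0.2800 7.4750 1.8400 16.9150 4.4900] k=[0 10 0 18 1]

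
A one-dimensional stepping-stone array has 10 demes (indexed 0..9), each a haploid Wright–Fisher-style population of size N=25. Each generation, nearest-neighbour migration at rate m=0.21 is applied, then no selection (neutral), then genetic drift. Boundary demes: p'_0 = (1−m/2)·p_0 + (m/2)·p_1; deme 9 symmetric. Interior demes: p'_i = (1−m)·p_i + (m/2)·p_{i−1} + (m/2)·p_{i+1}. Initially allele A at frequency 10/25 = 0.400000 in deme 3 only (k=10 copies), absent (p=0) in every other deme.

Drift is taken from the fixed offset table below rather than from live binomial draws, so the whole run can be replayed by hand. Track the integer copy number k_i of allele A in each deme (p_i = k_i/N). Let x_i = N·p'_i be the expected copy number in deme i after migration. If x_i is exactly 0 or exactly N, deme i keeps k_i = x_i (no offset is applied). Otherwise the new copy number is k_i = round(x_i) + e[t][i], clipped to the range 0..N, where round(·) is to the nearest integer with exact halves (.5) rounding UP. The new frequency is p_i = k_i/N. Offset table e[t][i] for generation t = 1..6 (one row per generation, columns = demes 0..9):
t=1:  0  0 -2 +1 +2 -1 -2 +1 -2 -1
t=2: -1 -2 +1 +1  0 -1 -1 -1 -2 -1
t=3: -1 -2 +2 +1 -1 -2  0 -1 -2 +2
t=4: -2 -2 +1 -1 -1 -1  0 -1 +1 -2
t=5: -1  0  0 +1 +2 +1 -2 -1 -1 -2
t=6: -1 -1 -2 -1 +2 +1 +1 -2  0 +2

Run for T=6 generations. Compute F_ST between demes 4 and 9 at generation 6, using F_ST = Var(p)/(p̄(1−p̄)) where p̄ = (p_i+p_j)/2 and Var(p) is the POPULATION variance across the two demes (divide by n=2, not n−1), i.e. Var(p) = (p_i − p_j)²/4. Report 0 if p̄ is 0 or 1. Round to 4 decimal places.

0.1111

t=0: k=[0 0 0 10 0 0 0 0 0 0]
t=1: x=[0.0000 0.0000 1.0500 7.9000 1.0500 0.0000 0.0000 0.0000 0.0000 0.0000] k=[0 0 0 9 3 0 0 0 0 0]
t=2: x=[0.0000 0.0000 0.9450 7.4250 3.3150 0.3150 0.0000 0.0000 0.0000 0.0000] k=[0 0 2 8 3 0 0 0 0 0]
t=3: x=[0.0000 0.2100 2.4200 6.8450 3.2100 0.3150 0.0000 0.0000 0.0000 0.0000] k=[0 0 4 8 2 0 0 0 0 0]
t=4: x=[0.0000 0.4200 4.0000 6.9500 2.4200 0.2100 0.0000 0.0000 0.0000 0.0000] k=[0 0 5 6 1 0 0 0 0 0]
t=5: x=[0.0000 0.5250 4.5800 5.3700 1.4200 0.1050 0.0000 0.0000 0.0000 0.0000] k=[0 1 5 6 3 1 0 0 0 0]
t=6: x=[0.1050 1.3150 4.6850 5.5800 3.1050 1.1050 0.1050 0.0000 0.0000 0.0000] k=[0 0 3 5 5 2 1 0 0 0]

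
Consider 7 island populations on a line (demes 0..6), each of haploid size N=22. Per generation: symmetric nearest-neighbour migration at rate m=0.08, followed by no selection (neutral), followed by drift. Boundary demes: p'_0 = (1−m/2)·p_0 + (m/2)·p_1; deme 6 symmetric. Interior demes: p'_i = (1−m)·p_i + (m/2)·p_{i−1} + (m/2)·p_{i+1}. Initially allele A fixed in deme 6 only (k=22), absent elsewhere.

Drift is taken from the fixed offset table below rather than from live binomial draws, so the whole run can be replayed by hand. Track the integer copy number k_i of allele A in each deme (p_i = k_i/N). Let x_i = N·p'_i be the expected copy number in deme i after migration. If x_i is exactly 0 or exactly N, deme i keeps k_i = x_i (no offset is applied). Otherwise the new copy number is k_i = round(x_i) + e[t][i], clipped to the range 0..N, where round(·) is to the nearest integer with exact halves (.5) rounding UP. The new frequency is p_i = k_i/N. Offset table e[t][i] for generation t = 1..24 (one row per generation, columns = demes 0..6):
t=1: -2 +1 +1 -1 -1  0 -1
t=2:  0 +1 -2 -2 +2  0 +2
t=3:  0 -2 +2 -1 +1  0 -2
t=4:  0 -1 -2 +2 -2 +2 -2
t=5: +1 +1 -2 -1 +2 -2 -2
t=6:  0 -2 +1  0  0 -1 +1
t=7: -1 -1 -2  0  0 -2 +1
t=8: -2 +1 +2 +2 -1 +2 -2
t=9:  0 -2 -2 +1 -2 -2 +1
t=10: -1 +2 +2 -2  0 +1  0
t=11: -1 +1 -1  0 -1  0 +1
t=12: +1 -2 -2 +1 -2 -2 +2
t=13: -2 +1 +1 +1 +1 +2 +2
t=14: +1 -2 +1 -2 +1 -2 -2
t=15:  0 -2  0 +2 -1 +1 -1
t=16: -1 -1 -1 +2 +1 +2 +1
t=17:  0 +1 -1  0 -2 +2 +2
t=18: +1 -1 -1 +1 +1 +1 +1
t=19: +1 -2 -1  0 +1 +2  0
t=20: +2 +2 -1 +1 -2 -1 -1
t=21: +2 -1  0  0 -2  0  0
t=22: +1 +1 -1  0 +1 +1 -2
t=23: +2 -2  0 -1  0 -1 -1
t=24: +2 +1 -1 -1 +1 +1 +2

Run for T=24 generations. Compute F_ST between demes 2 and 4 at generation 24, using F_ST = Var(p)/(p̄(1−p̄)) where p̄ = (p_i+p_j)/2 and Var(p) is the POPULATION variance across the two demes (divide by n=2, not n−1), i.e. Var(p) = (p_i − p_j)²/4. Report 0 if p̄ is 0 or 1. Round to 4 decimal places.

t=0: k=[0 0 0 0 0 0 22]
t=1: x=[0.0000 0.0000 0.0000 0.0000 0.0000 0.8800 21.1200] k=[0 0 0 0 0 1 20]
t=2: x=[0.0000 0.0000 0.0000 0.0000 0.0400 1.7200 19.2400] k=[0 0 0 0 2 2 21]
t=3: x=[0.0000 0.0000 0.0000 0.0800 1.9200 2.7600 20.2400] k=[0 0 0 0 3 3 18]
t=4: x=[0.0000 0.0000 0.0000 0.1200 2.8800 3.6000 17.4000] k=[0 0 0 2 1 6 15]
t=5: x=[0.0000 0.0000 0.0800 1.8800 1.2400 6.1600 14.6400] k=[0 0 0 1 3 4 13]
t=6: x=[0.0000 0.0000 0.0400 1.0400 2.9600 4.3200 12.6400] k=[0 0 1 1 3 3 14]
t=7: x=[0.0000 0.0400 0.9600 1.0800 2.9200 3.4400 13.5600] k=[0 0 0 1 3 1 15]
t=8: x=[0.0000 0.0000 0.0400 1.0400 2.8400 1.6400 14.4400] k=[0 0 2 3 2 4 12]
t=9: x=[0.0000 0.0800 1.9600 2.9200 2.1200 4.2400 11.6800] k=[0 0 0 4 0 2 13]
t=10: x=[0.0000 0.0000 0.1600 3.6800 0.2400 2.3600 12.5600] k=[0 0 2 2 0 3 13]
t=11: x=[0.0000 0.0800 1.9200 1.9200 0.2000 3.2800 12.6000] k=[0 1 1 2 0 3 14]
t=12: x=[0.0400 0.9600 1.0400 1.8800 0.2000 3.3200 13.5600] k=[1 0 0 3 0 1 16]
t=13: x=[0.9600 0.0400 0.1200 2.7600 0.1600 1.5600 15.4000] k=[0 1 1 4 1 4 17]
t=14: x=[0.0400 0.9600 1.1200 3.7600 1.2400 4.4000 16.4800] k=[1 0 2 2 2 2 14]
t=15: x=[0.9600 0.1200 1.9200 2.0000 2.0000 2.4800 13.5200] k=[1 0 2 4 1 3 13]
t=16: x=[0.9600 0.1200 2.0000 3.8000 1.2000 3.3200 12.6000] k=[0 0 1 6 2 5 14]
t=17: x=[0.0000 0.0400 1.1600 5.6400 2.2800 5.2400 13.6400] k=[0 1 0 6 0 7 16]
t=18: x=[0.0400 0.9200 0.2800 5.5200 0.5200 7.0800 15.6400] k=[1 0 0 7 2 8 17]
t=19: x=[0.9600 0.0400 0.2800 6.5200 2.4400 8.1200 16.6400] k=[2 0 0 7 3 10 17]
t=20: x=[1.9200 0.0800 0.2800 6.5600 3.4400 10.0000 16.7200] k=[4 2 0 8 1 9 16]
t=21: x=[3.9200 2.0000 0.4000 7.4000 1.6000 8.9600 15.7200] k=[6 1 0 7 0 9 16]
t=22: x=[5.8000 1.1600 0.3200 6.4400 0.6400 8.9200 15.7200] k=[7 2 0 6 2 10 14]
t=23: x=[6.8000 2.1200 0.3200 5.6000 2.4800 9.8400 13.8400] k=[9 0 0 5 2 9 13]
t=24: x=[8.6400 0.3600 0.2000 4.6800 2.4000 8.8800 12.8400] k=[11 1 0 4 3 10 15]

0.0732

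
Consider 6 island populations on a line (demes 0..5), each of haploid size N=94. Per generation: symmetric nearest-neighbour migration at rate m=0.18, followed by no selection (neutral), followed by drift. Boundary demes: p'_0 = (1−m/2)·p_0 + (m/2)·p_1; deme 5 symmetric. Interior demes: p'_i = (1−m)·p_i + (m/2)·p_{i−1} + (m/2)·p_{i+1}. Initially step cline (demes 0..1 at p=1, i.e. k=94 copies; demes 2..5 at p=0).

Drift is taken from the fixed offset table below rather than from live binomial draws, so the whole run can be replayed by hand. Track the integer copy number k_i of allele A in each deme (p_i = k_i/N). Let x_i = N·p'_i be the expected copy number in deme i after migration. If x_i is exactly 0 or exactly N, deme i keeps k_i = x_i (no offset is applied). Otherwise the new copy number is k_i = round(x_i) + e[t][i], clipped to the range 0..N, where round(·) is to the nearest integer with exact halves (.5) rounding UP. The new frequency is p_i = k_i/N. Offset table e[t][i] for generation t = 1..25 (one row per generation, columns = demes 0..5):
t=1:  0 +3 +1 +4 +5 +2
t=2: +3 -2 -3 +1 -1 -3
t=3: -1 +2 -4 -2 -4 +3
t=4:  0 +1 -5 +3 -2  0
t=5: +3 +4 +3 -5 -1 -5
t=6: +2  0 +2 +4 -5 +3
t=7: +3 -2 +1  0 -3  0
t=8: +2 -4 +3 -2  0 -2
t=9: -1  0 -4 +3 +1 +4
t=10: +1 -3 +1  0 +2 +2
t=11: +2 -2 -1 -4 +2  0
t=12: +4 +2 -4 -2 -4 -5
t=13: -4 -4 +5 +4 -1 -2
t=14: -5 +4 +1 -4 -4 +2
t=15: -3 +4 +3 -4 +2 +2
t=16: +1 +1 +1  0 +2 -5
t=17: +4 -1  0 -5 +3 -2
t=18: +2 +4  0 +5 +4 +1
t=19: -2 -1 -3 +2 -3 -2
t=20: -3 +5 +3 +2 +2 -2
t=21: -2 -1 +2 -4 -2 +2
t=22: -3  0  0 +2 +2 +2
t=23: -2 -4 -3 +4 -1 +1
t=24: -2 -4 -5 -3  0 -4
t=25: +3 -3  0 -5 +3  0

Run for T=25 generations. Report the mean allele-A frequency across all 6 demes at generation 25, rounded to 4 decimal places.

0.3067

t=0: k=[94 94 0 0 0 0]
t=1: x=[94.0000 85.5400 8.4600 0.0000 0.0000 0.0000] k=[94 89 9 0 0 0]
t=2: x=[93.5500 82.2500 15.3900 0.8100 0.0000 0.0000] k=[94 80 12 2 0 0]
t=3: x=[92.7400 75.1400 17.2200 2.7200 0.1800 0.0000] k=[92 77 13 1 0 0]
t=4: x=[90.6500 72.5900 17.6800 1.9900 0.0900 0.0000] k=[91 74 13 5 0 0]
t=5: x=[89.4700 70.0400 17.7700 5.2700 0.4500 0.0000] k=[92 74 21 0 0 0]
t=6: x=[90.3800 70.8500 23.8800 1.8900 0.0000 0.0000] k=[92 71 26 6 0 0]
t=7: x=[90.1100 68.8400 28.2500 7.2600 0.5400 0.0000] k=[93 67 29 7 0 0]
t=8: x=[90.6600 65.9200 30.4400 8.3500 0.6300 0.0000] k=[93 62 33 6 1 0]
t=9: x=[90.2100 62.1800 33.1800 7.9800 1.3600 0.0900] k=[89 62 29 11 2 4]
t=10: x=[86.5700 61.4600 30.3500 11.8100 2.9900 3.8200] k=[88 58 31 12 5 6]
t=11: x=[85.3000 58.2700 31.7200 13.0800 5.7200 5.9100] k=[87 56 31 9 8 6]
t=12: x=[84.2100 56.5400 31.2700 10.8900 7.9100 6.1800] k=[88 59 27 9 4 1]
t=13: x=[85.3900 58.7300 28.2600 10.1700 4.1800 1.2700] k=[81 55 33 14 3 0]
t=14: x=[78.6600 55.3600 33.2700 14.7200 3.7200 0.2700] k=[74 59 34 11 0 2]
t=15: x=[72.6500 58.1000 34.1800 12.0800 1.1700 1.8200] k=[70 62 37 8 3 4]
t=16: x=[69.2800 60.4700 36.6400 10.1600 3.5400 3.9100] k=[70 61 38 10 6 0]
t=17: x=[69.1900 59.7400 37.5500 12.1600 5.8200 0.5400] k=[73 59 38 7 9 0]
t=18: x=[71.7400 58.3700 37.1000 9.9700 8.0100 0.8100] k=[74 62 37 15 12 2]
t=19: x=[72.9200 60.8300 37.2700 16.7100 11.3700 2.9000] k=[71 60 34 19 8 1]
t=20: x=[70.0100 58.6500 34.9900 19.3600 8.3600 1.6300] k=[67 64 38 21 10 0]
t=21: x=[66.7300 61.9300 38.8100 21.5400 10.0900 0.9000] k=[65 61 41 18 8 3]
t=22: x=[64.6400 59.5600 40.7300 19.1700 8.4500 3.4500] k=[62 60 41 21 10 5]
t=23: x=[61.8200 58.4700 40.9100 21.8100 10.5400 5.4500] k=[60 54 38 26 10 6]
t=24: x=[59.4600 53.1000 38.3600 25.6400 11.0800 6.3600] k=[57 49 33 23 11 2]
t=25: x=[56.2800 48.2800 33.5400 22.8200 11.2700 2.8100] k=[59 45 34 18 14 3]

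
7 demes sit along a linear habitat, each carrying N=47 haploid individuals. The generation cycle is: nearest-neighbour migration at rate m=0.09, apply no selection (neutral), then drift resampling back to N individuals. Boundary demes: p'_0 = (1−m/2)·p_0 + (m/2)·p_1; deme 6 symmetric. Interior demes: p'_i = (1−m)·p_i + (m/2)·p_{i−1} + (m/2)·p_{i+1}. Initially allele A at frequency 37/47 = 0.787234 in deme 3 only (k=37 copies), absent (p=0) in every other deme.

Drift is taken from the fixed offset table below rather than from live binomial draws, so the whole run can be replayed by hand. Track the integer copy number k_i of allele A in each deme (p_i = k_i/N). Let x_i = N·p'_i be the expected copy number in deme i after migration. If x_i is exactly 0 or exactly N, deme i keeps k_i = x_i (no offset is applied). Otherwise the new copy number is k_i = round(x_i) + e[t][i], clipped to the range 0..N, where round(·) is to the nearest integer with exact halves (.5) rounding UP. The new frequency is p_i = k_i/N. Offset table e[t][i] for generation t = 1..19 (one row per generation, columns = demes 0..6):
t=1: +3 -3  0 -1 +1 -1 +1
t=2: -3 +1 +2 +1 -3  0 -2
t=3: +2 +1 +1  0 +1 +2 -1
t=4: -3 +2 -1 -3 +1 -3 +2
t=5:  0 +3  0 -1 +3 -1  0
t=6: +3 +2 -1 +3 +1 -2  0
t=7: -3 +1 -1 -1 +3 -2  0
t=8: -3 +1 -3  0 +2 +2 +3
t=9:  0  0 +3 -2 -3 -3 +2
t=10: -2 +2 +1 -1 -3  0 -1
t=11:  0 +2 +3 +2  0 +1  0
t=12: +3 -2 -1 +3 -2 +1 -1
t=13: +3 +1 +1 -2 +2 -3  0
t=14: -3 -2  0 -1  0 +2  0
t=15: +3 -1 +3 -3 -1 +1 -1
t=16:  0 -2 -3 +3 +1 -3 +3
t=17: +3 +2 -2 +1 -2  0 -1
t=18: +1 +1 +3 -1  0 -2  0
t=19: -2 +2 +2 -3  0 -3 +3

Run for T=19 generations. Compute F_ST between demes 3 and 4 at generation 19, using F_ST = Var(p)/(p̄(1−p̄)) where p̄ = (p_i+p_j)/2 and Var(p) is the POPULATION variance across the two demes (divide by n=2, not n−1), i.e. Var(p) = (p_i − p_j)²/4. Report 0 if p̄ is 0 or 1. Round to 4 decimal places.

t=0: k=[0 0 0 37 0 0 0]
t=1: x=[0.0000 0.0000 1.6650 33.6700 1.6650 0.0000 0.0000] k=[0 0 2 33 3 0 0]
t=2: x=[0.0000 0.0900 3.3050 30.2550 4.2150 0.1350 0.0000] k=[0 1 5 31 1 0 0]
t=3: x=[0.0450 1.1350 5.9900 28.4800 2.3050 0.0450 0.0000] k=[2 2 7 28 3 2 0]
t=4: x=[2.0000 2.2250 7.7200 25.9300 4.0800 1.9550 0.0900] k=[0 4 7 23 5 0 2]
t=5: x=[0.1800 3.9550 7.5850 21.4700 5.5850 0.3150 1.9100] k=[0 7 8 20 9 0 2]
t=6: x=[0.3150 6.7300 8.4950 18.9650 9.0900 0.4950 1.9100] k=[3 9 7 22 10 0 2]
t=7: x=[3.2700 8.6400 7.7650 20.7850 10.0900 0.5400 1.9100] k=[0 10 7 20 13 0 2]
t=8: x=[0.4500 9.4150 7.7200 19.1000 12.7300 0.6750 1.9100] k=[0 10 5 19 15 3 5]
t=9: x=[0.4500 9.3250 5.8550 18.1900 14.6400 3.6300 4.9100] k=[0 9 9 16 12 1 7]
t=10: x=[0.4050 8.5950 9.3150 15.5050 11.6850 1.7650 6.7300] k=[0 11 10 15 9 2 6]
t=11: x=[0.4950 10.4600 10.2700 14.5050 8.9550 2.4950 5.8200] k=[0 12 13 17 9 3 6]
t=12: x=[0.5400 11.5050 13.1350 16.4600 9.0900 3.4050 5.8650] k=[4 10 12 19 7 4 5]
t=13: x=[4.2700 9.8200 12.2250 18.1450 7.4050 4.1800 4.9550] k=[7 11 13 16 9 1 5]
t=14: x=[7.1800 10.9100 13.0450 15.5500 8.9550 1.5400 4.8200] k=[4 9 13 15 9 4 5]
t=15: x=[4.2250 8.9550 12.9100 14.6400 9.0450 4.2700 4.9550] k=[7 8 16 12 8 5 4]
t=16: x=[7.0450 8.3150 15.4600 12.0000 8.0450 5.0900 4.0450] k=[7 6 12 15 9 2 7]
t=17: x=[6.9550 6.3150 11.8650 14.5950 8.9550 2.5400 6.7750] k=[10 8 10 16 7 3 6]
t=18: x=[9.9100 8.1800 10.1800 15.3250 7.2250 3.3150 5.8650] k=[11 9 13 14 7 1 6]
t=19: x=[10.9100 9.2700 12.8650 13.6400 7.0450 1.4950 5.7750] k=[9 11 15 11 7 0 9]

0.0117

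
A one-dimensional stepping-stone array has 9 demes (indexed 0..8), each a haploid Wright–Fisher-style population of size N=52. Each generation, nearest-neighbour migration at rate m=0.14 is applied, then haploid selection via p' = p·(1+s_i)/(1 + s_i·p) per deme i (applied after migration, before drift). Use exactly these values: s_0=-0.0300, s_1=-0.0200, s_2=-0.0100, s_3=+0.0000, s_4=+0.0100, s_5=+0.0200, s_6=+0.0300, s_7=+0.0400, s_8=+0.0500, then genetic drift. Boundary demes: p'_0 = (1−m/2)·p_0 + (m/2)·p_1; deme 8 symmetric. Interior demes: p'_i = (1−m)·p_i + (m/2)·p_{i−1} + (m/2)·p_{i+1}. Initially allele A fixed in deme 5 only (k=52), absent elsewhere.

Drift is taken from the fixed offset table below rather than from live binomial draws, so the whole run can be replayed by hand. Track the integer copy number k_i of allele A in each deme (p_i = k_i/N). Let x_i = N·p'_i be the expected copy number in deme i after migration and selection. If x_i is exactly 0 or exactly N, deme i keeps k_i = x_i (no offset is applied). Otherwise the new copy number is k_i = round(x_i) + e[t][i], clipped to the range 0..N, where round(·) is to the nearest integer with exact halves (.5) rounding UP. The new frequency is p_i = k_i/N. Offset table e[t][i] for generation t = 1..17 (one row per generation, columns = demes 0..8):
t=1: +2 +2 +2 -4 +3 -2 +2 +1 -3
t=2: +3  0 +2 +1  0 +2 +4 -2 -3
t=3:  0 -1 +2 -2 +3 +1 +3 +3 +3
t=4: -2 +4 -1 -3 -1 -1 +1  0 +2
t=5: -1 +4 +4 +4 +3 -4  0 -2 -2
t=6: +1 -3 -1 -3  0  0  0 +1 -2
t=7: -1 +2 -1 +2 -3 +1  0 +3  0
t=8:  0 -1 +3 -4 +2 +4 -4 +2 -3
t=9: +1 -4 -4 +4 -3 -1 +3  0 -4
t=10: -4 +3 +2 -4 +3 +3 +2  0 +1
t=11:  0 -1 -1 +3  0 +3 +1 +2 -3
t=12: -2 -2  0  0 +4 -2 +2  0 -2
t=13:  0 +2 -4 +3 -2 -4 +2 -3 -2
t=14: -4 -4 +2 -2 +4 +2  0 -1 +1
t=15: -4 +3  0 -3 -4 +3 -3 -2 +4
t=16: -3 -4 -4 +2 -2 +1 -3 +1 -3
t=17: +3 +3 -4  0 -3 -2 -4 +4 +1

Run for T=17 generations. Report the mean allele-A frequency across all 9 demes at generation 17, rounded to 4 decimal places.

0.1816

t=0: k=[0 0 0 0 0 52 0 0 0]
t=1: x=[0.0000 0.0000 0.0000 0.0000 3.6738 44.8431 3.7413 0.0000 0.0000] k=[0 0 0 0 7 43 6 0 0]
t=2: x=[0.0000 0.0000 0.0000 0.4900 9.1045 38.0927 8.3756 0.4367 0.0000] k=[0 0 0 1 9 40 12 0 0]
t=3: x=[0.0000 0.0000 0.0693 1.4900 10.6943 36.0895 13.4121 0.8730 0.0000] k=[0 0 2 0 14 37 16 4 0]
t=4: x=[0.0000 0.1372 1.7034 1.1200 14.7348 34.1528 16.9661 4.7258 0.2939] k=[0 4 1 0 14 33 18 5 2]
t=5: x=[0.2716 3.4445 1.1288 1.0500 14.4536 30.8689 18.4907 5.9021 2.3156] k=[0 7 5 5 17 27 18 4 0]
t=6: x=[0.4754 6.2579 5.0936 5.8400 16.9736 25.9274 17.9962 4.8704 0.2939] k=[1 3 4 3 17 26 18 6 0]
t=7: x=[1.1065 2.8746 3.8242 4.0500 16.7628 25.0670 18.0669 6.6440 0.4408] k=[0 5 3 6 14 26 18 10 0]
t=8: x=[0.3396 4.4275 3.3186 6.3500 14.3833 24.8568 18.3494 10.1772 0.7345] k=[0 3 6 2 16 29 14 12 0]
t=9: x=[0.2037 2.9434 5.4607 3.2600 16.0402 27.2969 15.2263 11.6507 0.8813] k=[1 0 1 7 13 26 18 12 0]
t=10: x=[0.9026 0.1372 1.3368 7.0000 13.5896 24.7867 18.4907 11.9369 0.8813] k=[0 3 3 3 17 28 20 12 2]
t=11: x=[0.2037 2.7371 2.9717 3.9800 16.9033 26.9272 20.3650 12.2229 2.8277] k=[0 2 2 7 17 30 21 14 0]
t=12: x=[0.1358 1.8241 2.3276 7.3500 17.3248 28.7149 21.5118 13.9059 1.0280] k=[0 0 2 7 21 27 24 14 0]
t=13: x=[0.0000 0.1372 2.1888 7.6300 20.5636 26.6273 23.8913 14.1198 1.0280] k=[0 2 0 11 19 23 26 11 0]
t=14: x=[0.1358 1.6867 0.9011 10.7900 18.8394 23.1841 25.1236 11.6303 0.8079] k=[0 0 3 9 23 25 25 11 2]
t=15: x=[0.0000 0.2058 3.1799 9.5600 22.2866 25.1170 24.4024 11.7018 2.7545] k=[0 3 3 7 18 28 21 10 7]
t=16: x=[0.2037 2.7371 3.2492 7.4900 18.0471 27.0671 21.0895 10.8939 7.5184] k=[0 0 0 9 16 28 18 12 5]
t=17: x=[0.0000 0.0000 0.6238 8.8600 16.4617 26.7173 18.6319 12.2944 5.7342] k=[0 0 0 9 13 25 15 16 7]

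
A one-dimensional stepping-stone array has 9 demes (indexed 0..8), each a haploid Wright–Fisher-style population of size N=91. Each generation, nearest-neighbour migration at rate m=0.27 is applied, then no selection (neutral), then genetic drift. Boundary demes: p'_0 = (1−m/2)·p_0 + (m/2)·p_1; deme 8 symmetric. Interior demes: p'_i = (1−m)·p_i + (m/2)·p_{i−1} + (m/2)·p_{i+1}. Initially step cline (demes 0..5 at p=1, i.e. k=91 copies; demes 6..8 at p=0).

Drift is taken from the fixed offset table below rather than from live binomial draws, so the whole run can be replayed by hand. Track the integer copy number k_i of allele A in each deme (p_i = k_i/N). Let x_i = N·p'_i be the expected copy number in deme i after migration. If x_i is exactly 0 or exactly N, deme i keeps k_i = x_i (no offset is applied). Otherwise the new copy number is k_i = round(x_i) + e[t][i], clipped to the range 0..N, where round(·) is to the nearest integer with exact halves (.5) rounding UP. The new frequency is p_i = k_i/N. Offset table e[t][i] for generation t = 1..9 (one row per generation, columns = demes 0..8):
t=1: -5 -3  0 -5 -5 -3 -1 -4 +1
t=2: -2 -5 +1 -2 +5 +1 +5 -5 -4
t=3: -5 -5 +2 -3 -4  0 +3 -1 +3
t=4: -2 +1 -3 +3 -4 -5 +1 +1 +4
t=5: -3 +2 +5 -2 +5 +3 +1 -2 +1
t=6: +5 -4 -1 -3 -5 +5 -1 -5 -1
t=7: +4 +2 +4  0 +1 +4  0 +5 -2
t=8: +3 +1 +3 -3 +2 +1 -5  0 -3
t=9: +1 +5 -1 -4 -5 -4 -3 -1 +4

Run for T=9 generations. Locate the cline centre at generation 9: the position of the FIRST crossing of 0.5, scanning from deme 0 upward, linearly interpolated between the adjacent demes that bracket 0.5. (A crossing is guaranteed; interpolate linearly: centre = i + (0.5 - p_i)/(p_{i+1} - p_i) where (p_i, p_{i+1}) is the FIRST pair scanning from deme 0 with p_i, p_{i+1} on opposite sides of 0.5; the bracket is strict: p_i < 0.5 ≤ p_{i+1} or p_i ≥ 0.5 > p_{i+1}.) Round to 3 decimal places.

t=0: k=[91 91 91 91 91 91 0 0 0]
t=1: x=[91.0000 91.0000 91.0000 91.0000 91.0000 78.7150 12.2850 0.0000 0.0000] k=[91 91 91 91 91 76 11 0 0]
t=2: x=[91.0000 91.0000 91.0000 91.0000 88.9750 69.2500 18.2900 1.4850 0.0000] k=[91 91 91 91 91 70 23 0 0]
t=3: x=[91.0000 91.0000 91.0000 91.0000 88.1650 66.4900 26.2400 3.1050 0.0000] k=[91 91 91 91 84 66 29 2 0]
t=4: x=[91.0000 91.0000 91.0000 90.0550 82.5150 63.4350 30.3500 5.3750 0.2700] k=[91 91 91 91 79 58 31 6 4]
t=5: x=[91.0000 91.0000 91.0000 89.3800 77.7850 57.1900 31.2700 9.1050 4.2700] k=[91 91 91 87 83 60 32 7 5]
t=6: x=[91.0000 91.0000 90.4600 87.0000 80.4350 59.3250 32.4050 10.1050 5.2700] k=[91 91 89 84 75 64 31 5 4]
t=7: x=[91.0000 90.7300 88.5950 83.4600 74.7300 61.0300 31.9450 8.3750 4.1350] k=[91 91 91 83 76 65 32 13 2]
t=8: x=[91.0000 91.0000 89.9200 83.1350 75.4600 62.0300 33.8900 14.0800 3.4850] k=[91 91 91 80 77 63 29 14 0]
t=9: x=[91.0000 91.0000 89.5150 81.0800 75.5150 60.3000 31.5650 14.1350 1.8900] k=[91 91 89 77 71 56 29 13 6]

5.389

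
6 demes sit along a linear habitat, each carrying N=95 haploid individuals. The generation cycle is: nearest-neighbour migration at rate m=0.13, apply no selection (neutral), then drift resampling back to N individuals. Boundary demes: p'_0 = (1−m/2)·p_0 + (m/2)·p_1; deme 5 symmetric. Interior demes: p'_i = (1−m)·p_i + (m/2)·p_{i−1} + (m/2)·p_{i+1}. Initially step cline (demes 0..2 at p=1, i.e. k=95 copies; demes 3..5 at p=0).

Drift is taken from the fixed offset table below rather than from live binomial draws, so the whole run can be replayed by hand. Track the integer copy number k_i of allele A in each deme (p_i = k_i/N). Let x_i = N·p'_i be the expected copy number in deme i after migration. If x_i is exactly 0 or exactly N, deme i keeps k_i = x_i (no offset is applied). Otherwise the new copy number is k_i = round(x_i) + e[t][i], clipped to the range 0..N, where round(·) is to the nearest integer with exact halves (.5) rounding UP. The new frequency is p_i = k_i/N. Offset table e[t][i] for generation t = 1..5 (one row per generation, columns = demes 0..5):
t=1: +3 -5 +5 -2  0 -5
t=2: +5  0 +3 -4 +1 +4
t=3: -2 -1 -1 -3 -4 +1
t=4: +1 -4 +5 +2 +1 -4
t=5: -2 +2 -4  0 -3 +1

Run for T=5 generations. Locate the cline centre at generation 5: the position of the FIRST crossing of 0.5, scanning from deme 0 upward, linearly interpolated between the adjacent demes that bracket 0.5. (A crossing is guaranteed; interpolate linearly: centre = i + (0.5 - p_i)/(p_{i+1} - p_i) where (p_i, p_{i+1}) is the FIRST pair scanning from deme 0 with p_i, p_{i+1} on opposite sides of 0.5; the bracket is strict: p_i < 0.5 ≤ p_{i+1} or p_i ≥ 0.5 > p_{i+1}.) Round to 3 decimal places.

2.508

t=0: k=[95 95 95 0 0 0]
t=1: x=[95.0000 95.0000 88.8250 6.1750 0.0000 0.0000] k=[95 95 94 4 0 0]
t=2: x=[95.0000 94.9350 88.2150 9.5900 0.2600 0.0000] k=[95 95 91 6 1 0]
t=3: x=[95.0000 94.7400 85.7350 11.2000 1.2600 0.0650] k=[95 94 85 8 0 1]
t=4: x=[94.9350 93.4800 80.5800 12.4850 0.5850 0.9350] k=[95 89 86 14 2 0]
t=5: x=[94.6100 89.1950 81.5150 17.9000 2.6500 0.1300] k=[93 91 78 18 0 1]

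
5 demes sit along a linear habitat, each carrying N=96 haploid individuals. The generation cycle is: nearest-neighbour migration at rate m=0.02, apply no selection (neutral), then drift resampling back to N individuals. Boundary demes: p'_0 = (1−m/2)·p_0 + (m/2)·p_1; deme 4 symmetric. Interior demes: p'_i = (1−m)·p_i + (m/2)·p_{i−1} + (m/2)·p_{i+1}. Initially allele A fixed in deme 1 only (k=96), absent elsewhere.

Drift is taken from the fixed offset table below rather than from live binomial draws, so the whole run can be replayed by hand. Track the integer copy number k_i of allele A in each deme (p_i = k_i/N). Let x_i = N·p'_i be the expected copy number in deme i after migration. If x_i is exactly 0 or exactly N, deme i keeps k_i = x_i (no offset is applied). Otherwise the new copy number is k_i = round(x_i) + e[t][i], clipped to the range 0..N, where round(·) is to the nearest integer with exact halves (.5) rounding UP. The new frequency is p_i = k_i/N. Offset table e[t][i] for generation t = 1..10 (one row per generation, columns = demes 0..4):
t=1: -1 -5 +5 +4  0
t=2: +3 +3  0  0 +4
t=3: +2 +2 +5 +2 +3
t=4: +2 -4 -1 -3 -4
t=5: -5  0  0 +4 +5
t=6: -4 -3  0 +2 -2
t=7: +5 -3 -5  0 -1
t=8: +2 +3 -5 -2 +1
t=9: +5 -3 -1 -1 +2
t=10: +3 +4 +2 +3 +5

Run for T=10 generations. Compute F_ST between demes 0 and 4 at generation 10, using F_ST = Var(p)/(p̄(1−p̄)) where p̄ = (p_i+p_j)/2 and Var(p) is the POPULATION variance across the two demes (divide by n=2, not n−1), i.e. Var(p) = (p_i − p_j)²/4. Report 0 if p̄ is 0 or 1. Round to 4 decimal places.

t=0: k=[0 96 0 0 0]
t=1: x=[0.9600 94.0800 0.9600 0.0000 0.0000] k=[0 89 6 0 0]
t=2: x=[0.8900 87.2800 6.7700 0.0600 0.0000] k=[4 90 7 0 0]
t=3: x=[4.8600 88.3100 7.7600 0.0700 0.0000] k=[7 90 13 2 0]
t=4: x=[7.8300 88.4000 13.6600 2.0900 0.0200] k=[10 84 13 0 0]
t=5: x=[10.7400 82.5500 13.5800 0.1300 0.0000] k=[6 83 14 4 0]
t=6: x=[6.7700 81.5400 14.5900 4.0600 0.0400] k=[3 79 15 6 0]
t=7: x=[3.7600 77.6000 15.5500 6.0300 0.0600] k=[9 75 11 6 0]
t=8: x=[9.6600 73.7000 11.5900 5.9900 0.0600] k=[12 77 7 4 1]
t=9: x=[12.6500 75.6500 7.6700 4.0000 1.0300] k=[18 73 7 3 3]
t=10: x=[18.5500 71.7900 7.6200 3.0400 3.0000] k=[22 76 10 6 8]

0.0403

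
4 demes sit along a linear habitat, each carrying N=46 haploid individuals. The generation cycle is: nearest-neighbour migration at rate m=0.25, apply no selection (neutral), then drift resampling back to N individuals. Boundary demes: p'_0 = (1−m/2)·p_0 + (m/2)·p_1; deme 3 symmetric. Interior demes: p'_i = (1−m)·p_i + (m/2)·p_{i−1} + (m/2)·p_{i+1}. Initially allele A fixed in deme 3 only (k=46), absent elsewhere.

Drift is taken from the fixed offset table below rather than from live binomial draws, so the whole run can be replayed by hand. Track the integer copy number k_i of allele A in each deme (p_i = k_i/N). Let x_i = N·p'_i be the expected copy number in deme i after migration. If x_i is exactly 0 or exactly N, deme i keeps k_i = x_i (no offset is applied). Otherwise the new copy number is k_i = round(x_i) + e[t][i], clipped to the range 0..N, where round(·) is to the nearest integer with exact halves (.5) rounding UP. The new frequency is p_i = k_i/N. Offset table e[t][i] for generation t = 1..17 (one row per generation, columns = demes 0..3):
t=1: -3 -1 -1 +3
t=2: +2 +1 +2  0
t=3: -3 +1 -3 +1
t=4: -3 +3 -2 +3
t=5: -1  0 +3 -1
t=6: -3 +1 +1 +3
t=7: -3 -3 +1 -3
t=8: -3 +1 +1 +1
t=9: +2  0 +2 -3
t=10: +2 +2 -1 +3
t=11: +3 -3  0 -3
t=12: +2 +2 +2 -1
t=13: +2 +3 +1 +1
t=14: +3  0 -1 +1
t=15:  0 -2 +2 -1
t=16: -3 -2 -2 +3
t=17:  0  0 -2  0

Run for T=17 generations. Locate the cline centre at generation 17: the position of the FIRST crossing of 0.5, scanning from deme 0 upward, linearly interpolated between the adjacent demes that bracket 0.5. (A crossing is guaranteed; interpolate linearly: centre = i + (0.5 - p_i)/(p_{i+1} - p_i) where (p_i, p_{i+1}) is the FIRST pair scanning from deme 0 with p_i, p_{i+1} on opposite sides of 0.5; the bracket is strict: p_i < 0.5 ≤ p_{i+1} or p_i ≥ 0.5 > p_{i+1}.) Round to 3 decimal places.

2.875

t=0: k=[0 0 0 46]
t=1: x=[0.0000 0.0000 5.7500 40.2500] k=[0 0 5 43]
t=2: x=[0.0000 0.6250 9.1250 38.2500] k=[0 2 11 38]
t=3: x=[0.2500 2.8750 13.2500 34.6250] k=[0 4 10 36]
t=4: x=[0.5000 4.2500 12.5000 32.7500] k=[0 7 11 36]
t=5: x=[0.8750 6.6250 13.6250 32.8750] k=[0 7 17 32]
t=6: x=[0.8750 7.3750 17.6250 30.1250] k=[0 8 19 33]
t=7: x=[1.0000 8.3750 19.3750 31.2500] k=[0 5 20 28]
t=8: x=[0.6250 6.2500 19.1250 27.0000] k=[0 7 20 28]
t=9: x=[0.8750 7.7500 19.3750 27.0000] k=[3 8 21 24]
t=10: x=[3.6250 9.0000 19.7500 23.6250] k=[6 11 19 27]
t=11: x=[6.6250 11.3750 19.0000 26.0000] k=[10 8 19 23]
t=12: x=[9.7500 9.6250 18.1250 22.5000] k=[12 12 20 22]
t=13: x=[12.0000 13.0000 19.2500 21.7500] k=[14 16 20 23]
t=14: x=[14.2500 16.2500 19.8750 22.6250] k=[17 16 19 24]
t=15: x=[16.8750 16.5000 19.2500 23.3750] k=[17 15 21 22]
t=16: x=[16.7500 16.0000 20.3750 21.8750] k=[14 14 18 25]
t=17: x=[14.0000 14.5000 18.3750 24.1250] k=[14 15 16 24]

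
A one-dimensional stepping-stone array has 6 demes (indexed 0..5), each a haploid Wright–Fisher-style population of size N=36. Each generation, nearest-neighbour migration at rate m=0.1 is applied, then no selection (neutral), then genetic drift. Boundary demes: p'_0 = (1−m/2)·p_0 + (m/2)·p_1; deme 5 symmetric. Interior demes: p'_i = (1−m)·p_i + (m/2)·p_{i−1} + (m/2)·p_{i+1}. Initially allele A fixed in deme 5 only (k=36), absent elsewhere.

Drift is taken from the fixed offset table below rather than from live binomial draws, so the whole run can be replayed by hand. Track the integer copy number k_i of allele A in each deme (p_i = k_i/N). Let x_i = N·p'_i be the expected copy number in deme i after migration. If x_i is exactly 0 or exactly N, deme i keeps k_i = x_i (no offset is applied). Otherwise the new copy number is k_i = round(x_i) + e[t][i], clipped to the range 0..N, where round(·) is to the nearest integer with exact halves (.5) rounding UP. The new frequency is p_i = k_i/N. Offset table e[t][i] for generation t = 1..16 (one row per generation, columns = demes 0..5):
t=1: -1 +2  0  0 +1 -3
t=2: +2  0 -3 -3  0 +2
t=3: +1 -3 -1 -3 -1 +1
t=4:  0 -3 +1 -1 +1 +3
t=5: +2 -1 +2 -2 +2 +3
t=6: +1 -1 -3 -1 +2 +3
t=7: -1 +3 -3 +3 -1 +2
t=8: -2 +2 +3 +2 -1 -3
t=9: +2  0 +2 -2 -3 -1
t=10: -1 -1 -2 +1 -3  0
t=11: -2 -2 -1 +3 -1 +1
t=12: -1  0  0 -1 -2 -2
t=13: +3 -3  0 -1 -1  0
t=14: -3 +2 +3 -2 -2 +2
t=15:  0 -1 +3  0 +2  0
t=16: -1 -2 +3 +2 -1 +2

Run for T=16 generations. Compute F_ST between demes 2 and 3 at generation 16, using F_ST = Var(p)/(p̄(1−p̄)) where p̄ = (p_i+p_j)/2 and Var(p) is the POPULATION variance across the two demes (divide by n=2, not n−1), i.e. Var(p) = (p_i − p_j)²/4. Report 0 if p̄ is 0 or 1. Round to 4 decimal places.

0.0179

t=0: k=[0 0 0 0 0 36]
t=1: x=[0.0000 0.0000 0.0000 0.0000 1.8000 34.2000] k=[0 0 0 0 3 31]
t=2: x=[0.0000 0.0000 0.0000 0.1500 4.2500 29.6000] k=[0 0 0 0 4 32]
t=3: x=[0.0000 0.0000 0.0000 0.2000 5.2000 30.6000] k=[0 0 0 0 4 32]
t=4: x=[0.0000 0.0000 0.0000 0.2000 5.2000 30.6000] k=[0 0 0 0 6 34]
t=5: x=[0.0000 0.0000 0.0000 0.3000 7.1000 32.6000] k=[0 0 0 0 9 36]
t=6: x=[0.0000 0.0000 0.0000 0.4500 9.9000 34.6500] k=[0 0 0 0 12 36]
t=7: x=[0.0000 0.0000 0.0000 0.6000 12.6000 34.8000] k=[0 0 0 4 12 36]
t=8: x=[0.0000 0.0000 0.2000 4.2000 12.8000 34.8000] k=[0 0 3 6 12 32]
t=9: x=[0.0000 0.1500 3.0000 6.1500 12.7000 31.0000] k=[0 0 5 4 10 30]
t=10: x=[0.0000 0.2500 4.7000 4.3500 10.7000 29.0000] k=[0 0 3 5 8 29]
t=11: x=[0.0000 0.1500 2.9500 5.0500 8.9000 27.9500] k=[0 0 2 8 8 29]
t=12: x=[0.0000 0.1000 2.2000 7.7000 9.0500 27.9500] k=[0 0 2 7 7 26]
t=13: x=[0.0000 0.1000 2.1500 6.7500 7.9500 25.0500] k=[0 0 2 6 7 25]
t=14: x=[0.0000 0.1000 2.1000 5.8500 7.8500 24.1000] k=[0 2 5 4 6 26]
t=15: x=[0.1000 2.0500 4.8000 4.1500 6.9000 25.0000] k=[0 1 8 4 9 25]
t=16: x=[0.0500 1.3000 7.4500 4.4500 9.5500 24.2000] k=[0 0 10 6 9 26]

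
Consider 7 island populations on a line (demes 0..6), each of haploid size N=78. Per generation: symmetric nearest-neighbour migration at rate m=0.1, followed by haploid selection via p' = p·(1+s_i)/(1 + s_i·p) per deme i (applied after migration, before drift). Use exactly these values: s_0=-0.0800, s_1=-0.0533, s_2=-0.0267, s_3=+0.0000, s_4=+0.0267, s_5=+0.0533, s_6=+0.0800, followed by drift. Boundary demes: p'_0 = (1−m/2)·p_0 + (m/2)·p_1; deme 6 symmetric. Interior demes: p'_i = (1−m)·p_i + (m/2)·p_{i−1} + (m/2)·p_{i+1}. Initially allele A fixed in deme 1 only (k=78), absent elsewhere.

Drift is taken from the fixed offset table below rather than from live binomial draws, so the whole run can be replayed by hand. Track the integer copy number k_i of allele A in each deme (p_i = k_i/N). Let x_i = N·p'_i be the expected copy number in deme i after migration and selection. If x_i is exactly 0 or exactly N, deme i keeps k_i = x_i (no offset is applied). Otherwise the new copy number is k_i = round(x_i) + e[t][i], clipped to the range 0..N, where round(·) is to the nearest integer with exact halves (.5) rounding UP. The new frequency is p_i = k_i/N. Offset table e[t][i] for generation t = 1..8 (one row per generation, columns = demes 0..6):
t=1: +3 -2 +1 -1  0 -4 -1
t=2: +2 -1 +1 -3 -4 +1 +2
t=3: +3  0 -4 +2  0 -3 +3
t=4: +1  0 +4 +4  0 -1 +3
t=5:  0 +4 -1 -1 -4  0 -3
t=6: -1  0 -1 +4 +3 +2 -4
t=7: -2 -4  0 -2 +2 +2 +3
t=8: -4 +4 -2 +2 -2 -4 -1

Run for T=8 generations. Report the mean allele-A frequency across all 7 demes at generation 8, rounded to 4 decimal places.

0.1337

t=0: k=[0 78 0 0 0 0 0]
t=1: x=[3.6024 69.8070 3.8009 0.0000 0.0000 0.0000 0.0000] k=[7 68 5 0 0 0 0]
t=2: x=[9.3423 61.0857 7.7099 0.2500 0.0000 0.0000 0.0000] k=[11 60 9 0 0 0 0]
t=3: x=[12.5471 54.1018 10.8448 0.4500 0.0000 0.0000 0.0000] k=[16 54 7 2 0 0 0]
t=4: x=[16.7760 48.7558 8.8847 2.1500 0.1027 0.0000 0.0000] k=[18 49 13 6 0 0 0]
t=5: x=[18.3540 44.6084 14.1341 6.0500 0.3080 0.0000 0.0000] k=[18 49 13 5 0 0 0]
t=6: x=[18.3540 44.6084 14.0849 5.1500 0.2567 0.0000 0.0000] k=[17 45 13 9 3 0 0]
t=7: x=[17.2536 40.9363 14.0849 8.9000 3.2306 0.1580 0.0000] k=[15 37 14 7 5 2 0]
t=8: x=[15.0607 33.6980 14.4782 7.2500 5.0736 2.1562 0.1080] k=[11 38 12 9 3 0 0]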